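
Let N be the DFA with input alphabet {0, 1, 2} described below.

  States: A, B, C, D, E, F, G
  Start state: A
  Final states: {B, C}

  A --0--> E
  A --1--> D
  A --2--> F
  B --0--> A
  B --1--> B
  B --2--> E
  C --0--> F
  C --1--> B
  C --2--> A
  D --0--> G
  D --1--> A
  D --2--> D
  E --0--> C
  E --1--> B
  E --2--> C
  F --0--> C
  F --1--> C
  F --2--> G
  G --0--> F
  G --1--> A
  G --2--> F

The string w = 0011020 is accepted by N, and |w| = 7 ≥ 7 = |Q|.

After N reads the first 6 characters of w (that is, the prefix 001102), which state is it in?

F

State sequence: A -0-> E -0-> C -1-> B -1-> B -0-> A -2-> F

After reading 6 characters, N is in state F.
(This kind of state-tracing is the core of the pumping-lemma construction: with 7 states, pigeonhole forces a repeat within the first 7 steps.)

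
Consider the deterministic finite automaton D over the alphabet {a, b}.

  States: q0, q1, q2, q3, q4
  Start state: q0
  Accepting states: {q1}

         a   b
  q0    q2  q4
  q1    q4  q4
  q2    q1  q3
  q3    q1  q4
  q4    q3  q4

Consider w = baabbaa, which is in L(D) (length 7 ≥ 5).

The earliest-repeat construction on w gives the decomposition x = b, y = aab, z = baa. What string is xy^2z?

baabaabbaa

xy^2z = b·aab·aab·baa = baabaabbaa.
Reading y = aab takes D from q4 back to q4, so after x·y·y the machine is still in q4, and z then leads to the accepting state q1. Hence baabaabbaa ∈ L(D).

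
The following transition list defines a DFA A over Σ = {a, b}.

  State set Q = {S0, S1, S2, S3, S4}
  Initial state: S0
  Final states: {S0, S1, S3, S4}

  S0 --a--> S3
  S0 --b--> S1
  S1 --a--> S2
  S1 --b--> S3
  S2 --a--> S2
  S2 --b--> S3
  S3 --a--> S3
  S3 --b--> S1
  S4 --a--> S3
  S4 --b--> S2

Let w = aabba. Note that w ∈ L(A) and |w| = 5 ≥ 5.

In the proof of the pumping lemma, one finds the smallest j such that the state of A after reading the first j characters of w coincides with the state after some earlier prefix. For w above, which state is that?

S3

State sequence: S0 -a-> S3 -a-> S3 -b-> S1 -b-> S3 -a-> S3
First repeat at step 2: S3 was already visited.

The earliest repeat is at step j = 2: A is in S3, which it already visited at step i = 1.
Pumping length from the standard proof: p = 5 (the number of states). The repeated state found above gives |xy| = j ≤ 5 and |y| = j − i ≥ 1.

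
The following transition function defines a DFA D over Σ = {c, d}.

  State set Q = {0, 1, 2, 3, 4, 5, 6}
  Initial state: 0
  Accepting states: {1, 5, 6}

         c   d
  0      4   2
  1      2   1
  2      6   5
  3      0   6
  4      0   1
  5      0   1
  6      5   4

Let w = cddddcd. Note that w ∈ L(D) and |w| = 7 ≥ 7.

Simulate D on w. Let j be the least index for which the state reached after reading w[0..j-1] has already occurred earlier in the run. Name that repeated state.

1

Run of D on w = c d d d d c d:
  step 0: 0  (start)
  step 1: 4  (read c: 0→4)
  step 2: 1  (read d: 4→1)
  step 3: 1  (read d: 1→1)   ← first repeat (1 seen earlier)
  step 4: 1  (read d: 1→1)
  step 5: 1  (read d: 1→1)
  step 6: 2  (read c: 1→2)
  step 7: 5  (read d: 2→5)

The earliest repeat is at step j = 3: D is in 1, which it already visited at step i = 2.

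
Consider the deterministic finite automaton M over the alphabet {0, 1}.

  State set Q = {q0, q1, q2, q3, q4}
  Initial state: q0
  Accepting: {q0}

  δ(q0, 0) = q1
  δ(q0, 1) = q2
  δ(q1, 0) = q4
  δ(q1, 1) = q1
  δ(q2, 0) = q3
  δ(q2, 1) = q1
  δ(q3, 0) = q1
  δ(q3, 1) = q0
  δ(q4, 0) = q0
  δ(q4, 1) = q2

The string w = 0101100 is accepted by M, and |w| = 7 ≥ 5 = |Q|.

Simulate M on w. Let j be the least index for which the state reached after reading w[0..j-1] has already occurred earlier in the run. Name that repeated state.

q1

State sequence: q0 -0-> q1 -1-> q1 -0-> q4 -1-> q2 -1-> q1 -0-> q4 -0-> q0
First repeat at step 2: q1 was already visited.

The earliest repeat is at step j = 2: M is in q1, which it already visited at step i = 1.
Pumping length from the standard proof: p = 5 (the number of states). The repeated state found above gives |xy| = j ≤ 5 and |y| = j − i ≥ 1.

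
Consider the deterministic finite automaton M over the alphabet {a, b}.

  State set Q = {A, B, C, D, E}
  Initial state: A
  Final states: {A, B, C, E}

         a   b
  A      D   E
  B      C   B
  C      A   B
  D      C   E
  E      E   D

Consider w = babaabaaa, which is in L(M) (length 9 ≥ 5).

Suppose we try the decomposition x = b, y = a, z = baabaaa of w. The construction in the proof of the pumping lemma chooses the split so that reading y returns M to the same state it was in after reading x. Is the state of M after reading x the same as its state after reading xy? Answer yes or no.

Run of M on the first 2 characters of w = b a:
  step 0: A  (start)
  step 1: E  (read b: A→E)
  step 2: E  (read a: E→E)

After x (step 1): E. After xy (step 2): E.
They match, so y = a drives M around a cycle from E back to itself; pumping y any number of times keeps M in E before reading z, and xyⁱz ∈ L(M) for every i ≥ 0.

yes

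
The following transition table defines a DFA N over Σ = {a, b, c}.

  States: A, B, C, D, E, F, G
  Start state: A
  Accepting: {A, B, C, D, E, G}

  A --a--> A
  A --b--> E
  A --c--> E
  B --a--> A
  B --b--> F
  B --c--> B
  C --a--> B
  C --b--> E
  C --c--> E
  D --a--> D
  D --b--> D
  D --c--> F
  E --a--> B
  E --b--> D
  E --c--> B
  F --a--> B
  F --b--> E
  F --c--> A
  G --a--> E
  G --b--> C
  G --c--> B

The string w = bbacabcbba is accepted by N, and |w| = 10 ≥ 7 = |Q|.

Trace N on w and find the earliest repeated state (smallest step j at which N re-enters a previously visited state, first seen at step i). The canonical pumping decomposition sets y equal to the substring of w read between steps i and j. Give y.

State sequence: A -b-> E -b-> D -a-> D -c-> F -a-> B -b-> F -c-> A -b-> E -b-> D -a-> D
First repeat at step 3: D was already visited.

So i = 2, j = 3, giving x = w[0:2] = bb, y = w[2:3] = a, z = w[3:10] = cabcbba.
Check: |xy| = 3 ≤ 7 and |y| = 1 ≥ 1. Reading y takes N from D back to D, so every xyⁱz is accepted.

a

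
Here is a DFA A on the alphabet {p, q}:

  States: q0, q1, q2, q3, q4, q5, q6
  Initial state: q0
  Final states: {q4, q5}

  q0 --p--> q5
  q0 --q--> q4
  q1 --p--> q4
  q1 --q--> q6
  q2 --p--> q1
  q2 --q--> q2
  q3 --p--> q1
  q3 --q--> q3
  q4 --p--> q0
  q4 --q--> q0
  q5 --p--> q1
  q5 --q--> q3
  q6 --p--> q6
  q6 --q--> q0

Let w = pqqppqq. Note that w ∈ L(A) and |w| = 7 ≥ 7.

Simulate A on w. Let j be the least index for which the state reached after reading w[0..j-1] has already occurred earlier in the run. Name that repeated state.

Run of A on w = p q q p p q q:
  step 0: q0  (start)
  step 1: q5  (read p: q0→q5)
  step 2: q3  (read q: q5→q3)
  step 3: q3  (read q: q3→q3)   ← first repeat (q3 seen earlier)
  step 4: q1  (read p: q3→q1)
  step 5: q4  (read p: q1→q4)
  step 6: q0  (read q: q4→q0)
  step 7: q4  (read q: q0→q4)

The earliest repeat is at step j = 3: A is in q3, which it already visited at step i = 2.

q3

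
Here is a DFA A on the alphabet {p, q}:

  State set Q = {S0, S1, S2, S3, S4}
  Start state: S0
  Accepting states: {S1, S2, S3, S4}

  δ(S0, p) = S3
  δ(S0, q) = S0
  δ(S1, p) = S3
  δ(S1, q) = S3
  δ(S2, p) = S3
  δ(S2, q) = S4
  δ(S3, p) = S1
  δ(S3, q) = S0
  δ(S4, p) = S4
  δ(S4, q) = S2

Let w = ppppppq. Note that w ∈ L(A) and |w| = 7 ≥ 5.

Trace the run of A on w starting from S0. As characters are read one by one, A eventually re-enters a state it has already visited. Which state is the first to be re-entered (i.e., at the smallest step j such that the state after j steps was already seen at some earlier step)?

S3

Run of A on w = p p p p p p q:
  step 0: S0  (start)
  step 1: S3  (read p: S0→S3)
  step 2: S1  (read p: S3→S1)
  step 3: S3  (read p: S1→S3)   ← first repeat (S3 seen earlier)
  step 4: S1  (read p: S3→S1)
  step 5: S3  (read p: S1→S3)
  step 6: S1  (read p: S3→S1)
  step 7: S3  (read q: S1→S3)

The earliest repeat is at step j = 3: A is in S3, which it already visited at step i = 1.
Since A has 5 states, any run of length ≥ 5 visits 5+1 states, so by pigeonhole some state repeats within the first 5 steps — that repeat gives the pumpable loop.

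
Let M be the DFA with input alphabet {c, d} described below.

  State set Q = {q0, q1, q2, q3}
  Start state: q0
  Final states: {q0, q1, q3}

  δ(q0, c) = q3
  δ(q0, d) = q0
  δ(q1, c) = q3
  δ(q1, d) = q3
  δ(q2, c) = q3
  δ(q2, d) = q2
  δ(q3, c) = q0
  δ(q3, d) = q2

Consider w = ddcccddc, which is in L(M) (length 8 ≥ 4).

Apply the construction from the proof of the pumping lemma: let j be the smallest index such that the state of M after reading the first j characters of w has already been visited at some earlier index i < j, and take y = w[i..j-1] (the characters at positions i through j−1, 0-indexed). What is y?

Run of M on w = d d c c c d d c:
  step 0: q0  (start)
  step 1: q0  (read d: q0→q0)   ← first repeat (q0 seen earlier)
  step 2: q0  (read d: q0→q0)
  step 3: q3  (read c: q0→q3)
  step 4: q0  (read c: q3→q0)
  step 5: q3  (read c: q0→q3)
  step 6: q2  (read d: q3→q2)
  step 7: q2  (read d: q2→q2)
  step 8: q3  (read c: q2→q3)

So i = 0, j = 1, giving x = w[0:0] = ε, y = w[0:1] = d, z = w[1:8] = dcccddc.
Check: |xy| = 1 ≤ 4 and |y| = 1 ≥ 1. Reading y takes M from q0 back to q0, so every xyⁱz is accepted.
With |Q| = 4, pigeonhole forces a state repeat no later than step 4; the substring read between the first and second visits to that state can be pumped.

d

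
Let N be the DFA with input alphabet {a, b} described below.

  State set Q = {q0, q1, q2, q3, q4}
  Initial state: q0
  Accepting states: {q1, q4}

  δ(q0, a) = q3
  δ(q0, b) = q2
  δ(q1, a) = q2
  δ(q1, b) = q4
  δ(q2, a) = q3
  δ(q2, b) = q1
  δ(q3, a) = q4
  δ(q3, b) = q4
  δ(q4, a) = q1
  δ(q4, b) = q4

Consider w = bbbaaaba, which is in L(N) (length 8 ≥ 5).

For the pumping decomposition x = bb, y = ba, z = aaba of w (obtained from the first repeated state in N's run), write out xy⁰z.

bbaaba

xy⁰z = xz = bb·aaba = bbaaba.
Reading y = ba takes N from q1 back to q1, so after x the machine is still in q1, and z then leads to the accepting state q1. Hence bbaaba ∈ L(N).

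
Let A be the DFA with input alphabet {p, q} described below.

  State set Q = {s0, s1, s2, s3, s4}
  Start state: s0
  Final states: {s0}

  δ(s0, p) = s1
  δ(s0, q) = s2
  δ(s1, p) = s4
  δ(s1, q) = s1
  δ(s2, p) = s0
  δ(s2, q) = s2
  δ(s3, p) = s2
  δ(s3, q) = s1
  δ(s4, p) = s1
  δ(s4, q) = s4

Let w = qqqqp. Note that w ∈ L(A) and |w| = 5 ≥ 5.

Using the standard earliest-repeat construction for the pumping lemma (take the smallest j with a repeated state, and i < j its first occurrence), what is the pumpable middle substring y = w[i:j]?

State sequence: s0 -q-> s2 -q-> s2 -q-> s2 -q-> s2 -p-> s0
First repeat at step 2: s2 was already visited.

So i = 1, j = 2, giving x = w[0:1] = q, y = w[1:2] = q, z = w[2:5] = qqp.
Check: |xy| = 2 ≤ 5 and |y| = 1 ≥ 1. Reading y takes A from s2 back to s2, so every xyⁱz is accepted.
With |Q| = 5, pigeonhole forces a state repeat no later than step 5; the substring read between the first and second visits to that state can be pumped.

q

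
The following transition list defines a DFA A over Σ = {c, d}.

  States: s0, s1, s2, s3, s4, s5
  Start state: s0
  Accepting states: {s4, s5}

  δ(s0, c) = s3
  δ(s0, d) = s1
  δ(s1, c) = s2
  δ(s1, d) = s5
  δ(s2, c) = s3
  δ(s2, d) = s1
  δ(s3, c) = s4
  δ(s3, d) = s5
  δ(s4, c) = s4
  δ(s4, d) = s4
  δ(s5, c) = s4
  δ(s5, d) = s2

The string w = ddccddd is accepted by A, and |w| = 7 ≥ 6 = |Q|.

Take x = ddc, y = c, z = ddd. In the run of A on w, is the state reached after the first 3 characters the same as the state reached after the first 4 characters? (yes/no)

yes

State sequence: s0 -d-> s1 -d-> s5 -c-> s4 -c-> s4

After x (step 3): s4. After xy (step 4): s4.
They match, so y = c drives A around a cycle from s4 back to itself; pumping y any number of times keeps A in s4 before reading z, and xyⁱz ∈ L(A) for every i ≥ 0.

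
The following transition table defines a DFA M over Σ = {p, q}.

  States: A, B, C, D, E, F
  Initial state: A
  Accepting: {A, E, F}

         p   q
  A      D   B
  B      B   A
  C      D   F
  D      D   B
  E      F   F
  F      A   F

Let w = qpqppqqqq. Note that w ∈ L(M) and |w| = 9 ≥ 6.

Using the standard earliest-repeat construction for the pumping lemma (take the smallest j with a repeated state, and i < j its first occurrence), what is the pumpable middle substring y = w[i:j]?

p

State sequence: A -q-> B -p-> B -q-> A -p-> D -p-> D -q-> B -q-> A -q-> B -q-> A
First repeat at step 2: B was already visited.

So i = 1, j = 2, giving x = w[0:1] = q, y = w[1:2] = p, z = w[2:9] = qppqqqq.
Check: |xy| = 2 ≤ 6 and |y| = 1 ≥ 1. Reading y takes M from B back to B, so every xyⁱz is accepted.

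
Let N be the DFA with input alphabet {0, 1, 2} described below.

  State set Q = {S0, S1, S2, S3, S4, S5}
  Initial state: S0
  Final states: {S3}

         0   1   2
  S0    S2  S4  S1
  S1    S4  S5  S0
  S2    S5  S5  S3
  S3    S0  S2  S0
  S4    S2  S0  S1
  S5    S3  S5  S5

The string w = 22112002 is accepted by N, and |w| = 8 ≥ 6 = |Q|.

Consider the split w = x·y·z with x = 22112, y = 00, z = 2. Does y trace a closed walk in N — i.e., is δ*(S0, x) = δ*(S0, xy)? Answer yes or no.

Run of N on the first 7 characters of w = 2 2 1 1 2 0 0:
  step 0: S0  (start)
  step 1: S1  (read 2: S0→S1)
  step 2: S0  (read 2: S1→S0)
  step 3: S4  (read 1: S0→S4)
  step 4: S0  (read 1: S4→S0)
  step 5: S1  (read 2: S0→S1)
  step 6: S4  (read 0: S1→S4)
  step 7: S2  (read 0: S4→S2)

After x (step 5): S1. After xy (step 7): S2.
They differ (S1 ≠ S2), so y is not a cycle from the state after x; this split is not the one the pumping-lemma construction produces, and pumping y need not keep the string in L(N).

no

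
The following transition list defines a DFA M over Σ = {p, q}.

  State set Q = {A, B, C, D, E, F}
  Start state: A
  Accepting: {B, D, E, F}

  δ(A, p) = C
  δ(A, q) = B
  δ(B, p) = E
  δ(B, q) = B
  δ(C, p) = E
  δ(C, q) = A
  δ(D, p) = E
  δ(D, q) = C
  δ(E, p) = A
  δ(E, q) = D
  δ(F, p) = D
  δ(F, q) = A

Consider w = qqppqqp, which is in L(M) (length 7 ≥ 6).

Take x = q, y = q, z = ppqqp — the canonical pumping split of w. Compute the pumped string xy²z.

qqqppqqp

xy^2z = q·q·q·ppqqp = qqqppqqp.
Reading y = q takes M from B back to B, so after x·y·y the machine is still in B, and z then leads to the accepting state E. Hence qqqppqqp ∈ L(M).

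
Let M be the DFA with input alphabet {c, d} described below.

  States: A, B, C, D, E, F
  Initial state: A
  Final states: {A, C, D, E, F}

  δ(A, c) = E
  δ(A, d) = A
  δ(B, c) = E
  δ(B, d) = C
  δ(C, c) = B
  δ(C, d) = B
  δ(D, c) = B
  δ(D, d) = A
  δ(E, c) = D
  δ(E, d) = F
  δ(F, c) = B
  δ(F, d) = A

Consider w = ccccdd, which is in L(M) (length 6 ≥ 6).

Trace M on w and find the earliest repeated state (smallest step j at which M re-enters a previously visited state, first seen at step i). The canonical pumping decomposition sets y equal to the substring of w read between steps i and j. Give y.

ccc

State sequence: A -c-> E -c-> D -c-> B -c-> E -d-> F -d-> A
First repeat at step 4: E was already visited.

So i = 1, j = 4, giving x = w[0:1] = c, y = w[1:4] = ccc, z = w[4:6] = dd.
Check: |xy| = 4 ≤ 6 and |y| = 3 ≥ 1. Reading y takes M from E back to E, so every xyⁱz is accepted.
The DFA has 6 states, so the proof of the pumping lemma guarantees a repeated state among the first 6+1 visited; the segment between the two visits is the pumpable y.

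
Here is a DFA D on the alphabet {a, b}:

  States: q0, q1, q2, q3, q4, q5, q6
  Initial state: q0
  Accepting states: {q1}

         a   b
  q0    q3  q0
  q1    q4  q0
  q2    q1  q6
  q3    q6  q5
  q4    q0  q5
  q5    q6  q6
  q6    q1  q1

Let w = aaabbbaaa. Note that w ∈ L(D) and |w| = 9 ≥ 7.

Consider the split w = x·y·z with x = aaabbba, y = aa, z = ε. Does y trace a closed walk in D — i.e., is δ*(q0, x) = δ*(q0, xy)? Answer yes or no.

no

State sequence: q0 -a-> q3 -a-> q6 -a-> q1 -b-> q0 -b-> q0 -b-> q0 -a-> q3 -a-> q6 -a-> q1

After x (step 7): q3. After xy (step 9): q1.
They differ (q3 ≠ q1), so y is not a cycle from the state after x; this split is not the one the pumping-lemma construction produces, and pumping y need not keep the string in L(D).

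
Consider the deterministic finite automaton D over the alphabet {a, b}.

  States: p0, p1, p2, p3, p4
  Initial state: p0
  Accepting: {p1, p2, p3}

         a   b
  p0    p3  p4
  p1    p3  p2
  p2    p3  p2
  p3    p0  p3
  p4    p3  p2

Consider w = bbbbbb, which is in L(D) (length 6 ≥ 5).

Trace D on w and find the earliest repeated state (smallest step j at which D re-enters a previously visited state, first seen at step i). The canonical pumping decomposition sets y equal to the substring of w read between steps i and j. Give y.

b

State sequence: p0 -b-> p4 -b-> p2 -b-> p2 -b-> p2 -b-> p2 -b-> p2
First repeat at step 3: p2 was already visited.

So i = 2, j = 3, giving x = w[0:2] = bb, y = w[2:3] = b, z = w[3:6] = bbb.
Check: |xy| = 3 ≤ 5 and |y| = 1 ≥ 1. Reading y takes D from p2 back to p2, so every xyⁱz is accepted.
With |Q| = 5, pigeonhole forces a state repeat no later than step 5; the substring read between the first and second visits to that state can be pumped.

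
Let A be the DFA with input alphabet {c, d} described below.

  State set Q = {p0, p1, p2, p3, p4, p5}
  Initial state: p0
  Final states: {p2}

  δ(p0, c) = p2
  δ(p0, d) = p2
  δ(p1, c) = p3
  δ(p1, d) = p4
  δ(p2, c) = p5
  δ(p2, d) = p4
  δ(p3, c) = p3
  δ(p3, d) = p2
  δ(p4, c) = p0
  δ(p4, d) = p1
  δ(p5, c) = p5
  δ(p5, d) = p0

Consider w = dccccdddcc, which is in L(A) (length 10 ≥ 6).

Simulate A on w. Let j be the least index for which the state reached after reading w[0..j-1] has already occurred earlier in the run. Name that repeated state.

p5

Run of A on w = d c c c c d d d c c:
  step 0: p0  (start)
  step 1: p2  (read d: p0→p2)
  step 2: p5  (read c: p2→p5)
  step 3: p5  (read c: p5→p5)   ← first repeat (p5 seen earlier)
  step 4: p5  (read c: p5→p5)
  step 5: p5  (read c: p5→p5)
  step 6: p0  (read d: p5→p0)
  step 7: p2  (read d: p0→p2)
  step 8: p4  (read d: p2→p4)
  step 9: p0  (read c: p4→p0)
  step 10: p2  (read c: p0→p2)

The earliest repeat is at step j = 3: A is in p5, which it already visited at step i = 2.
The DFA has 6 states, so the proof of the pumping lemma guarantees a repeated state among the first 6+1 visited; the segment between the two visits is the pumpable y.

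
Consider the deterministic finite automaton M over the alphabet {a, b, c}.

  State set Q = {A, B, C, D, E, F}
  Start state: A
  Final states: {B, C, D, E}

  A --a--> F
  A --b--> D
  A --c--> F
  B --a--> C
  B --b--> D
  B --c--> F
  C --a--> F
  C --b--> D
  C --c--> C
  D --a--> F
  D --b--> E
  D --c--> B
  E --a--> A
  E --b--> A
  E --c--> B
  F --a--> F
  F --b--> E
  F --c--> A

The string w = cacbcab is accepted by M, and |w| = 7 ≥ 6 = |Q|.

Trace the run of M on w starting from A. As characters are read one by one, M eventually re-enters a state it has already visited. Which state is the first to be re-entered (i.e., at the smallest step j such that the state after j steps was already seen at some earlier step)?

F

State sequence: A -c-> F -a-> F -c-> A -b-> D -c-> B -a-> C -b-> D
First repeat at step 2: F was already visited.

The earliest repeat is at step j = 2: M is in F, which it already visited at step i = 1.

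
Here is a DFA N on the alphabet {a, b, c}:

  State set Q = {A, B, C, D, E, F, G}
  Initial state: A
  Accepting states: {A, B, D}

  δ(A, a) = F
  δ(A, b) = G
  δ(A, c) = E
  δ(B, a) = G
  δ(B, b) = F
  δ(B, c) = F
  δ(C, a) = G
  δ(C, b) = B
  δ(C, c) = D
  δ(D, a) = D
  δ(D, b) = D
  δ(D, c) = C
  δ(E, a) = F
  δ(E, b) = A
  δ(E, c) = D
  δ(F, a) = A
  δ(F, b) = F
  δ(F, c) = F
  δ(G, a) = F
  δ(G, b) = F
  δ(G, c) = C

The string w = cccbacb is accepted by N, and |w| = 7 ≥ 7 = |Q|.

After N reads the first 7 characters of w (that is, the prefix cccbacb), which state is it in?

State sequence: A -c-> E -c-> D -c-> C -b-> B -a-> G -c-> C -b-> B

After reading 7 characters, N is in state B.

B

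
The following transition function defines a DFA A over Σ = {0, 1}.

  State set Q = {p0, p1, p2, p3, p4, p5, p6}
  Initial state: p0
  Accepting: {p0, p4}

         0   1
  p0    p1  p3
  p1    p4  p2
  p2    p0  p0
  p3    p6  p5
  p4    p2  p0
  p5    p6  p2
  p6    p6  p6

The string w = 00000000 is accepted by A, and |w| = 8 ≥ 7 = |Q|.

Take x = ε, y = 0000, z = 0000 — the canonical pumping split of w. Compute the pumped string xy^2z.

000000000000

xy^2z = ε·0000·0000·0000 = 000000000000.
Reading y = 0000 takes A from p0 back to p0, so after x·y·y the machine is still in p0, and z then leads to the accepting state p0. Hence 000000000000 ∈ L(A).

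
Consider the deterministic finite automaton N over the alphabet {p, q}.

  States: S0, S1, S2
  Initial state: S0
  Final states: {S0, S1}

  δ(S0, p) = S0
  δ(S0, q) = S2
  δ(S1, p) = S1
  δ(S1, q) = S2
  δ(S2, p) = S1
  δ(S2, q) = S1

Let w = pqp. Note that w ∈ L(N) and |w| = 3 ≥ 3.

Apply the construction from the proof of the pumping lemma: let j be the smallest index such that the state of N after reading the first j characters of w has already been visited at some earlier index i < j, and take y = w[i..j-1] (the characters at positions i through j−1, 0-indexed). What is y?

p

Run of N on w = p q p:
  step 0: S0  (start)
  step 1: S0  (read p: S0→S0)   ← first repeat (S0 seen earlier)
  step 2: S2  (read q: S0→S2)
  step 3: S1  (read p: S2→S1)

So i = 0, j = 1, giving x = w[0:0] = ε, y = w[0:1] = p, z = w[1:3] = qp.
Check: |xy| = 1 ≤ 3 and |y| = 1 ≥ 1. Reading y takes N from S0 back to S0, so every xyⁱz is accepted.
Since N has 3 states, any run of length ≥ 3 visits 3+1 states, so by pigeonhole some state repeats within the first 3 steps — that repeat gives the pumpable loop.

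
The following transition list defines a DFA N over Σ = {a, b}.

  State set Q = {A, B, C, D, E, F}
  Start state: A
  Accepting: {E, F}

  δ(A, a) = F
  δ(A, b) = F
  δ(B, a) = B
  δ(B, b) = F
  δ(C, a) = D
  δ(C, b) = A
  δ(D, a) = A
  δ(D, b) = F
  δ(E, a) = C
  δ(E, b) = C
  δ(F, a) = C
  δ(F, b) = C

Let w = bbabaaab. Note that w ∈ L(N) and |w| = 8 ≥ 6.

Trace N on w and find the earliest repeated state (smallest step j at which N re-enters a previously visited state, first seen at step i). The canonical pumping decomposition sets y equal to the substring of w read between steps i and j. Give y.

State sequence: A -b-> F -b-> C -a-> D -b-> F -a-> C -a-> D -a-> A -b-> F
First repeat at step 4: F was already visited.

So i = 1, j = 4, giving x = w[0:1] = b, y = w[1:4] = bab, z = w[4:8] = aaab.
Check: |xy| = 4 ≤ 6 and |y| = 3 ≥ 1. Reading y takes N from F back to F, so every xyⁱz is accepted.
Pumping length from the standard proof: p = 6 (the number of states). The repeated state found above gives |xy| = j ≤ 6 and |y| = j − i ≥ 1.

bab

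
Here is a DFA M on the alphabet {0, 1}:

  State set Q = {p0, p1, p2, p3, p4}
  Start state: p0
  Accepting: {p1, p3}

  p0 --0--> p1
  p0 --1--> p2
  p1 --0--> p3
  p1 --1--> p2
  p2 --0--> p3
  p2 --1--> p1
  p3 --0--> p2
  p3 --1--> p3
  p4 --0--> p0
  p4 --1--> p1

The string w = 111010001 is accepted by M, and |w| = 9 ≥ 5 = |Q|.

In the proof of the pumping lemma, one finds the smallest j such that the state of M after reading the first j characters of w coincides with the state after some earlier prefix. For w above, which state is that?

p2

Run of M on w = 1 1 1 0 1 0 0 0 1:
  step 0: p0  (start)
  step 1: p2  (read 1: p0→p2)
  step 2: p1  (read 1: p2→p1)
  step 3: p2  (read 1: p1→p2)   ← first repeat (p2 seen earlier)
  step 4: p3  (read 0: p2→p3)
  step 5: p3  (read 1: p3→p3)
  step 6: p2  (read 0: p3→p2)
  step 7: p3  (read 0: p2→p3)
  step 8: p2  (read 0: p3→p2)
  step 9: p1  (read 1: p2→p1)

The earliest repeat is at step j = 3: M is in p2, which it already visited at step i = 1.
With |Q| = 5, pigeonhole forces a state repeat no later than step 5; the substring read between the first and second visits to that state can be pumped.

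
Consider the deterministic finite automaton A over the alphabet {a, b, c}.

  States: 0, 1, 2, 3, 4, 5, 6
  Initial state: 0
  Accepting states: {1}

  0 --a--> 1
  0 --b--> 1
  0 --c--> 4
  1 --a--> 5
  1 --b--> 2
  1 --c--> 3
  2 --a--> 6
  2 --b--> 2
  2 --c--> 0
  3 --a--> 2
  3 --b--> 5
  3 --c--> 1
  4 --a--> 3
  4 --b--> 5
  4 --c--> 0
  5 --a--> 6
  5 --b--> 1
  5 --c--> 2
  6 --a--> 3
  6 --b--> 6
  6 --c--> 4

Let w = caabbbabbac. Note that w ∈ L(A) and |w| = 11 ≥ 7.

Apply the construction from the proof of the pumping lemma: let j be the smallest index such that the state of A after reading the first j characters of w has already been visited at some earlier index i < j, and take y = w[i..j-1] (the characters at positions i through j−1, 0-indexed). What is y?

Run of A on w = c a a b b b a b b a c:
  step 0: 0  (start)
  step 1: 4  (read c: 0→4)
  step 2: 3  (read a: 4→3)
  step 3: 2  (read a: 3→2)
  step 4: 2  (read b: 2→2)   ← first repeat (2 seen earlier)
  step 5: 2  (read b: 2→2)
  step 6: 2  (read b: 2→2)
  step 7: 6  (read a: 2→6)
  step 8: 6  (read b: 6→6)
  step 9: 6  (read b: 6→6)
  step 10: 3  (read a: 6→3)
  step 11: 1  (read c: 3→1)

So i = 3, j = 4, giving x = w[0:3] = caa, y = w[3:4] = b, z = w[4:11] = bbabbac.
Check: |xy| = 4 ≤ 7 and |y| = 1 ≥ 1. Reading y takes A from 2 back to 2, so every xyⁱz is accepted.

b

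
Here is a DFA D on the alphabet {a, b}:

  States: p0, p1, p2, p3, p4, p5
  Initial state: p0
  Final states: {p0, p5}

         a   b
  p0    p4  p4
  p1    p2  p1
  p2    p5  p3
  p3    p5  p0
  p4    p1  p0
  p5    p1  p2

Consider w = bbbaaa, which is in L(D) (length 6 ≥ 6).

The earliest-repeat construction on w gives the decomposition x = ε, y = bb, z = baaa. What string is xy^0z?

baaa

xy⁰z = xz = ε·baaa = baaa.
Reading y = bb takes D from p0 back to p0, so after x the machine is still in p0, and z then leads to the accepting state p5. Hence baaa ∈ L(D).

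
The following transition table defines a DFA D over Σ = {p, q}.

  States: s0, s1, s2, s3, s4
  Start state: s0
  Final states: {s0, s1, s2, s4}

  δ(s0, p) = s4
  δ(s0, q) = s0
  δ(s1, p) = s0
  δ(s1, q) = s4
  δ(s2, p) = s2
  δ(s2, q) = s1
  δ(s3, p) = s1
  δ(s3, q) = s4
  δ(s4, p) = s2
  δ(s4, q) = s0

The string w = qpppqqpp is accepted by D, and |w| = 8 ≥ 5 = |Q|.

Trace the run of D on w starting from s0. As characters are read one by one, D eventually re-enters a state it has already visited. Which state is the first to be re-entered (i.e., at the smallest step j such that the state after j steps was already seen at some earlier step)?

s0

Run of D on w = q p p p q q p p:
  step 0: s0  (start)
  step 1: s0  (read q: s0→s0)   ← first repeat (s0 seen earlier)
  step 2: s4  (read p: s0→s4)
  step 3: s2  (read p: s4→s2)
  step 4: s2  (read p: s2→s2)
  step 5: s1  (read q: s2→s1)
  step 6: s4  (read q: s1→s4)
  step 7: s2  (read p: s4→s2)
  step 8: s2  (read p: s2→s2)

The earliest repeat is at step j = 1: D is in s0, which it already visited at step i = 0.
Pumping length from the standard proof: p = 5 (the number of states). The repeated state found above gives |xy| = j ≤ 5 and |y| = j − i ≥ 1.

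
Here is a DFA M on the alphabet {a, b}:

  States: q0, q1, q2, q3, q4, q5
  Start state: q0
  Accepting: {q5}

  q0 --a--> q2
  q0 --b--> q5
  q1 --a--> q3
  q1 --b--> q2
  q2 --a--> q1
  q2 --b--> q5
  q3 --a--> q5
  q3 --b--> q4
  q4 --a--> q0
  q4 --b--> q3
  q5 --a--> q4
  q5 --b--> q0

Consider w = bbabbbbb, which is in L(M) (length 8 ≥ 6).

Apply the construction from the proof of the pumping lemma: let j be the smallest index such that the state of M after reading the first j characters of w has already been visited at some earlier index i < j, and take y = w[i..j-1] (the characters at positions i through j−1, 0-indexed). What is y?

State sequence: q0 -b-> q5 -b-> q0 -a-> q2 -b-> q5 -b-> q0 -b-> q5 -b-> q0 -b-> q5
First repeat at step 2: q0 was already visited.

So i = 0, j = 2, giving x = w[0:0] = ε, y = w[0:2] = bb, z = w[2:8] = abbbbb.
Check: |xy| = 2 ≤ 6 and |y| = 2 ≥ 1. Reading y takes M from q0 back to q0, so every xyⁱz is accepted.
The DFA has 6 states, so the proof of the pumping lemma guarantees a repeated state among the first 6+1 visited; the segment between the two visits is the pumpable y.

bb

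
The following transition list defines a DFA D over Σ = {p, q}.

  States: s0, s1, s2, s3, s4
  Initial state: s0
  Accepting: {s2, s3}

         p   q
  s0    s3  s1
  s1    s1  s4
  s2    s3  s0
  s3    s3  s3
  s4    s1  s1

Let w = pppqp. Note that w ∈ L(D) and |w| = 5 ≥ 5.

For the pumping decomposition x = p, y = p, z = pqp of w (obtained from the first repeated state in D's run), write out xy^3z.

xy^3z = p·p·p·p·pqp = pppppqp.
Reading y = p takes D from s3 back to s3, so after x·y·y·y the machine is still in s3, and z then leads to the accepting state s3. Hence pppppqp ∈ L(D).

pppppqp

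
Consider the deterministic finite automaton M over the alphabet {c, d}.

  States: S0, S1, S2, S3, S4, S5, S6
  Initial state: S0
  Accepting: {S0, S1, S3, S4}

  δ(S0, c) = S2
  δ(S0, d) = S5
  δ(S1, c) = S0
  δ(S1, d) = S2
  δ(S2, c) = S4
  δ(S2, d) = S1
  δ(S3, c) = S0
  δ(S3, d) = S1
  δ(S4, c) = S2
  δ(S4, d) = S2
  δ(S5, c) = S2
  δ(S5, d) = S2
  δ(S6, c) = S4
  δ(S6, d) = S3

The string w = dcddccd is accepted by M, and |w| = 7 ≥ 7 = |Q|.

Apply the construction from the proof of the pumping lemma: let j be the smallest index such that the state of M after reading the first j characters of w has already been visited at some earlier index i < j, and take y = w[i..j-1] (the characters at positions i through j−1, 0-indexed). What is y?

State sequence: S0 -d-> S5 -c-> S2 -d-> S1 -d-> S2 -c-> S4 -c-> S2 -d-> S1
First repeat at step 4: S2 was already visited.

So i = 2, j = 4, giving x = w[0:2] = dc, y = w[2:4] = dd, z = w[4:7] = ccd.
Check: |xy| = 4 ≤ 7 and |y| = 2 ≥ 1. Reading y takes M from S2 back to S2, so every xyⁱz is accepted.

dd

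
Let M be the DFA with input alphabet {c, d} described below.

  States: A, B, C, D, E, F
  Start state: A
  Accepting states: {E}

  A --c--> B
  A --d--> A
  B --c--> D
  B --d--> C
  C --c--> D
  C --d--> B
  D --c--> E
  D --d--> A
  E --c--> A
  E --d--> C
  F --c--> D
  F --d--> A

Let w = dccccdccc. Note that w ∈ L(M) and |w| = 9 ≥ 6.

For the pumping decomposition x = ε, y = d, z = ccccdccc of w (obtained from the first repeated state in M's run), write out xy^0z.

ccccdccc

xy⁰z = xz = ε·ccccdccc = ccccdccc.
Reading y = d takes M from A back to A, so after x the machine is still in A, and z then leads to the accepting state E. Hence ccccdccc ∈ L(M).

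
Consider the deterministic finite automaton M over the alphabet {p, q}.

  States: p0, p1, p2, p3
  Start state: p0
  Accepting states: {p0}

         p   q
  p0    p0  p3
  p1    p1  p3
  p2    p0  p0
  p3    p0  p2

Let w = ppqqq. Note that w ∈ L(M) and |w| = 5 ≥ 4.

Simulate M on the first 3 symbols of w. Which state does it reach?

State sequence: p0 -p-> p0 -p-> p0 -q-> p3

After reading 3 characters, M is in state p3.

p3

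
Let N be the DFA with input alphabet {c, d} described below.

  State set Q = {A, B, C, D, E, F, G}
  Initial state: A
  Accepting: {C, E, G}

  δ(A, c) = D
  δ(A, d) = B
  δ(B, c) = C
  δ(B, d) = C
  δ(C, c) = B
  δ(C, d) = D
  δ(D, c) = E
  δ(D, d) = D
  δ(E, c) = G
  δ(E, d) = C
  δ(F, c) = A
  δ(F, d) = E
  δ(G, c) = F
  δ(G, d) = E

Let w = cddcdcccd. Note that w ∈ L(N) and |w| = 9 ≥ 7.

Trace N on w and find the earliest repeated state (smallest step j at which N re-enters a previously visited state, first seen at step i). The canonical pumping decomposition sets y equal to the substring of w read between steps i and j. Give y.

Run of N on w = c d d c d c c c d:
  step 0: A  (start)
  step 1: D  (read c: A→D)
  step 2: D  (read d: D→D)   ← first repeat (D seen earlier)
  step 3: D  (read d: D→D)
  step 4: E  (read c: D→E)
  step 5: C  (read d: E→C)
  step 6: B  (read c: C→B)
  step 7: C  (read c: B→C)
  step 8: B  (read c: C→B)
  step 9: C  (read d: B→C)

So i = 1, j = 2, giving x = w[0:1] = c, y = w[1:2] = d, z = w[2:9] = dcdcccd.
Check: |xy| = 2 ≤ 7 and |y| = 1 ≥ 1. Reading y takes N from D back to D, so every xyⁱz is accepted.
Since N has 7 states, any run of length ≥ 7 visits 7+1 states, so by pigeonhole some state repeats within the first 7 steps — that repeat gives the pumpable loop.

d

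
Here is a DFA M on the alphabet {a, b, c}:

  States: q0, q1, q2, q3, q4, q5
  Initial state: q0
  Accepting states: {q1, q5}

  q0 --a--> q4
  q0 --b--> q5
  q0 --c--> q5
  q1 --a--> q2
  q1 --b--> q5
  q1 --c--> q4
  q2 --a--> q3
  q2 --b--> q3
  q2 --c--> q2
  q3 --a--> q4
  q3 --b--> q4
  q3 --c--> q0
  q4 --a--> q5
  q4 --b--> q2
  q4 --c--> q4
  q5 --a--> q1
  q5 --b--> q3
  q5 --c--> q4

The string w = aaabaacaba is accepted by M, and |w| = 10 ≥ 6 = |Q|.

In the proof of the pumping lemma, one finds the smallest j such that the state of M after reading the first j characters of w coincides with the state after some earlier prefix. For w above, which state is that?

q5

Run of M on w = a a a b a a c a b a:
  step 0: q0  (start)
  step 1: q4  (read a: q0→q4)
  step 2: q5  (read a: q4→q5)
  step 3: q1  (read a: q5→q1)
  step 4: q5  (read b: q1→q5)   ← first repeat (q5 seen earlier)
  step 5: q1  (read a: q5→q1)
  step 6: q2  (read a: q1→q2)
  step 7: q2  (read c: q2→q2)
  step 8: q3  (read a: q2→q3)
  step 9: q4  (read b: q3→q4)
  step 10: q5  (read a: q4→q5)

The earliest repeat is at step j = 4: M is in q5, which it already visited at step i = 2.
Since M has 6 states, any run of length ≥ 6 visits 6+1 states, so by pigeonhole some state repeats within the first 6 steps — that repeat gives the pumpable loop.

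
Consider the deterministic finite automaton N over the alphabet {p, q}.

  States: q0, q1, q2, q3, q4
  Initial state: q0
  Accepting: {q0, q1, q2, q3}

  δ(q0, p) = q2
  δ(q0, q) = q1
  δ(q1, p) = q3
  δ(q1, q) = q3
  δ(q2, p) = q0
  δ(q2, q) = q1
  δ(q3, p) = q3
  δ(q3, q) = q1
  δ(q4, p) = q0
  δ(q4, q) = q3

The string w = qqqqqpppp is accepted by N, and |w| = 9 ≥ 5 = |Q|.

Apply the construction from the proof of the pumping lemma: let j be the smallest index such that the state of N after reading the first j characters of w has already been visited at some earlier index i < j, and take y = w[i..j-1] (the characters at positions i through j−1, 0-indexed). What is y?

Run of N on w = q q q q q p p p p:
  step 0: q0  (start)
  step 1: q1  (read q: q0→q1)
  step 2: q3  (read q: q1→q3)
  step 3: q1  (read q: q3→q1)   ← first repeat (q1 seen earlier)
  step 4: q3  (read q: q1→q3)
  step 5: q1  (read q: q3→q1)
  step 6: q3  (read p: q1→q3)
  step 7: q3  (read p: q3→q3)
  step 8: q3  (read p: q3→q3)
  step 9: q3  (read p: q3→q3)

So i = 1, j = 3, giving x = w[0:1] = q, y = w[1:3] = qq, z = w[3:9] = qqpppp.
Check: |xy| = 3 ≤ 5 and |y| = 2 ≥ 1. Reading y takes N from q1 back to q1, so every xyⁱz is accepted.

qq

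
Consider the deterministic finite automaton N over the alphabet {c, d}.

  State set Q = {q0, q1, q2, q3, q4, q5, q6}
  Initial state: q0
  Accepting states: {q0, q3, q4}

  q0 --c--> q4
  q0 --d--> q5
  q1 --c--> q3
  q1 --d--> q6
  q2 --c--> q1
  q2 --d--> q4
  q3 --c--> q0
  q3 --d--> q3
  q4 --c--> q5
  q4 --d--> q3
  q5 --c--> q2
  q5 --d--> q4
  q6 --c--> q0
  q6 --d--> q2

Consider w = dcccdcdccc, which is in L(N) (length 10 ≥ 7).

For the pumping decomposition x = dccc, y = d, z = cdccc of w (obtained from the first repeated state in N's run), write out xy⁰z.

dccccdccc

xy⁰z = xz = dccc·cdccc = dccccdccc.
Reading y = d takes N from q3 back to q3, so after x the machine is still in q3, and z then leads to the accepting state q3. Hence dccccdccc ∈ L(N).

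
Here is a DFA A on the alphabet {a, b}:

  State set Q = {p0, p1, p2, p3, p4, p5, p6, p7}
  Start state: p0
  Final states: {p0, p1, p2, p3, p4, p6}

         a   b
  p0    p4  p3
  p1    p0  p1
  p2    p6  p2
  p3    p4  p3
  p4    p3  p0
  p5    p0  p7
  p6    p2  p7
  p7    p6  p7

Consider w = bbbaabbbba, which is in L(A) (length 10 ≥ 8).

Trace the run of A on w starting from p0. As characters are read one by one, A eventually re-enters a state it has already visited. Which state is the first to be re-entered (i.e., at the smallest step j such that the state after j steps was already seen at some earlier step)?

p3

Run of A on w = b b b a a b b b b a:
  step 0: p0  (start)
  step 1: p3  (read b: p0→p3)
  step 2: p3  (read b: p3→p3)   ← first repeat (p3 seen earlier)
  step 3: p3  (read b: p3→p3)
  step 4: p4  (read a: p3→p4)
  step 5: p3  (read a: p4→p3)
  step 6: p3  (read b: p3→p3)
  step 7: p3  (read b: p3→p3)
  step 8: p3  (read b: p3→p3)
  step 9: p3  (read b: p3→p3)
  step 10: p4  (read a: p3→p4)

The earliest repeat is at step j = 2: A is in p3, which it already visited at step i = 1.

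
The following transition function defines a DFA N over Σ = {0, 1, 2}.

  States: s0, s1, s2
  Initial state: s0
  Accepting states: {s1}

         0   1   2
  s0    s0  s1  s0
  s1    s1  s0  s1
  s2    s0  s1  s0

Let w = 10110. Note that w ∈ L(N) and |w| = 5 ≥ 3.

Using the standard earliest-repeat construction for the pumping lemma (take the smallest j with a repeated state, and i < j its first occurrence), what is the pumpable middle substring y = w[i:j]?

Run of N on w = 1 0 1 1 0:
  step 0: s0  (start)
  step 1: s1  (read 1: s0→s1)
  step 2: s1  (read 0: s1→s1)   ← first repeat (s1 seen earlier)
  step 3: s0  (read 1: s1→s0)
  step 4: s1  (read 1: s0→s1)
  step 5: s1  (read 0: s1→s1)

So i = 1, j = 2, giving x = w[0:1] = 1, y = w[1:2] = 0, z = w[2:5] = 110.
Check: |xy| = 2 ≤ 3 and |y| = 1 ≥ 1. Reading y takes N from s1 back to s1, so every xyⁱz is accepted.

0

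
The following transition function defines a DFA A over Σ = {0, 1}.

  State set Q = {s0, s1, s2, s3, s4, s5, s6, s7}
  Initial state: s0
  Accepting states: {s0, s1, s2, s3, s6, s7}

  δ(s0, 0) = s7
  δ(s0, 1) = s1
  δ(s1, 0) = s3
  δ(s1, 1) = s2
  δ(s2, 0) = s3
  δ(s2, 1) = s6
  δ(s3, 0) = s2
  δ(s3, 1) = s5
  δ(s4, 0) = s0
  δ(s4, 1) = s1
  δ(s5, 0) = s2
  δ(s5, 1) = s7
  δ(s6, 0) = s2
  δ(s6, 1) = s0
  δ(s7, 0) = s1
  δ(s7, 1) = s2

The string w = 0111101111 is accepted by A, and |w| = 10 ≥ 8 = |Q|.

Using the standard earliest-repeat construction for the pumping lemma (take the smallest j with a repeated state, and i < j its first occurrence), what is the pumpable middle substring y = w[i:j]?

0111

State sequence: s0 -0-> s7 -1-> s2 -1-> s6 -1-> s0 -1-> s1 -0-> s3 -1-> s5 -1-> s7 -1-> s2 -1-> s6
First repeat at step 4: s0 was already visited.

So i = 0, j = 4, giving x = w[0:0] = ε, y = w[0:4] = 0111, z = w[4:10] = 101111.
Check: |xy| = 4 ≤ 8 and |y| = 4 ≥ 1. Reading y takes A from s0 back to s0, so every xyⁱz is accepted.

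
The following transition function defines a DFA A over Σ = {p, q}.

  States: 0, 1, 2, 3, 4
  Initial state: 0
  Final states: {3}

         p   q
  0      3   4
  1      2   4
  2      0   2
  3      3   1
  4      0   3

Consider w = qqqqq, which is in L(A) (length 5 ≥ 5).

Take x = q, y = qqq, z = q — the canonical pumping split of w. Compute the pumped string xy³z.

qqqqqqqqqqq

xy^3z = q·qqq·qqq·qqq·q = qqqqqqqqqqq.
Reading y = qqq takes A from 4 back to 4, so after x·y·y·y the machine is still in 4, and z then leads to the accepting state 3. Hence qqqqqqqqqqq ∈ L(A).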